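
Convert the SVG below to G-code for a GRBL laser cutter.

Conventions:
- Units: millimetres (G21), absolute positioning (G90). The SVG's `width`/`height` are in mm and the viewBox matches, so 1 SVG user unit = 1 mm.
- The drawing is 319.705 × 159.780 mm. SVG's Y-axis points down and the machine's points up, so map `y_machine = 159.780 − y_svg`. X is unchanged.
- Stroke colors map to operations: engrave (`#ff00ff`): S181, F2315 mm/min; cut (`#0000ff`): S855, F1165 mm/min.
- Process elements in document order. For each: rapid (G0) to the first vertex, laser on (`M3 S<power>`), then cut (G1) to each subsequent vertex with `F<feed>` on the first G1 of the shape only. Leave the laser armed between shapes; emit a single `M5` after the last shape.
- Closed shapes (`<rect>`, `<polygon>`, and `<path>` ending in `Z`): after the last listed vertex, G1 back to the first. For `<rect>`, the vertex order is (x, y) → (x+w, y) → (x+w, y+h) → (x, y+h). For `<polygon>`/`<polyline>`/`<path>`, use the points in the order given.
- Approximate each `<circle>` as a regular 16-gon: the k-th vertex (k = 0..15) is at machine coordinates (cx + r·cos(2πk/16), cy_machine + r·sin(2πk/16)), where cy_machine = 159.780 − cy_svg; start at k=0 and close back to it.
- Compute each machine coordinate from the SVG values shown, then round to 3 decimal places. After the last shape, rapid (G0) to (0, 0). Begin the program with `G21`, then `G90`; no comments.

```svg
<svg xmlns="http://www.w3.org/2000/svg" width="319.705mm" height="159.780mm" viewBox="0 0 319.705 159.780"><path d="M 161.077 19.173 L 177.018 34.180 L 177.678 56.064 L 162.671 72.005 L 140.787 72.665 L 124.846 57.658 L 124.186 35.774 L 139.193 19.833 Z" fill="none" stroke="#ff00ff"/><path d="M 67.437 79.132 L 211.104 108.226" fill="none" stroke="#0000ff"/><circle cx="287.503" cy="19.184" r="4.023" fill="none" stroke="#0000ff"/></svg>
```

Since the viewBox matches the mm dimensions, user units are millimetres directly. The only transform is the Y-flip y_m = 159.780 − y_svg.

Shape 1 is a regular polygon drawn with `<path>`. Its stroke #ff00ff means engrave at S181, F2315. After flipping Y the toolpath is (161.077,140.607) → (177.018,125.600) → (177.678,103.716) → (162.671,87.775) → (140.787,87.115) → (124.846,102.122) → (124.186,124.006) → (139.193,139.947) → (161.077,140.607), returning to the start.

Shape 2 is a line segment drawn with `<path>`. Its stroke #0000ff means cut at S855, F1165. After flipping Y the toolpath is (67.437,80.648) → (211.104,51.554).

Shape 3 is a circle drawn with `<circle>`. Its stroke #0000ff means cut at S855, F1165. After flipping Y the toolpath is (291.526,140.596) → (291.220,142.136) → (290.348,143.441) → (289.043,144.313) → (287.503,144.619) → (285.963,144.313) → (284.658,143.441) → (283.786,142.136) → (283.480,140.596) → (283.786,139.056) → (284.658,137.751) → (285.963,136.879) → (287.503,136.573) → (289.043,136.879) → (290.348,137.751) → (291.220,139.056) → (291.526,140.596), returning to the start.

G21
G90
G0 X161.077 Y140.607
M3 S181
G1 X177.018 Y125.600 F2315
G1 X177.678 Y103.716
G1 X162.671 Y87.775
G1 X140.787 Y87.115
G1 X124.846 Y102.122
G1 X124.186 Y124.006
G1 X139.193 Y139.947
G1 X161.077 Y140.607
G0 X67.437 Y80.648
M3 S855
G1 X211.104 Y51.554 F1165
G0 X291.526 Y140.596
M3 S855
G1 X291.220 Y142.136 F1165
G1 X290.348 Y143.441
G1 X289.043 Y144.313
G1 X287.503 Y144.619
G1 X285.963 Y144.313
G1 X284.658 Y143.441
G1 X283.786 Y142.136
G1 X283.480 Y140.596
G1 X283.786 Y139.056
G1 X284.658 Y137.751
G1 X285.963 Y136.879
G1 X287.503 Y136.573
G1 X289.043 Y136.879
G1 X290.348 Y137.751
G1 X291.220 Y139.056
G1 X291.526 Y140.596
M5
G0 X0.000 Y0.000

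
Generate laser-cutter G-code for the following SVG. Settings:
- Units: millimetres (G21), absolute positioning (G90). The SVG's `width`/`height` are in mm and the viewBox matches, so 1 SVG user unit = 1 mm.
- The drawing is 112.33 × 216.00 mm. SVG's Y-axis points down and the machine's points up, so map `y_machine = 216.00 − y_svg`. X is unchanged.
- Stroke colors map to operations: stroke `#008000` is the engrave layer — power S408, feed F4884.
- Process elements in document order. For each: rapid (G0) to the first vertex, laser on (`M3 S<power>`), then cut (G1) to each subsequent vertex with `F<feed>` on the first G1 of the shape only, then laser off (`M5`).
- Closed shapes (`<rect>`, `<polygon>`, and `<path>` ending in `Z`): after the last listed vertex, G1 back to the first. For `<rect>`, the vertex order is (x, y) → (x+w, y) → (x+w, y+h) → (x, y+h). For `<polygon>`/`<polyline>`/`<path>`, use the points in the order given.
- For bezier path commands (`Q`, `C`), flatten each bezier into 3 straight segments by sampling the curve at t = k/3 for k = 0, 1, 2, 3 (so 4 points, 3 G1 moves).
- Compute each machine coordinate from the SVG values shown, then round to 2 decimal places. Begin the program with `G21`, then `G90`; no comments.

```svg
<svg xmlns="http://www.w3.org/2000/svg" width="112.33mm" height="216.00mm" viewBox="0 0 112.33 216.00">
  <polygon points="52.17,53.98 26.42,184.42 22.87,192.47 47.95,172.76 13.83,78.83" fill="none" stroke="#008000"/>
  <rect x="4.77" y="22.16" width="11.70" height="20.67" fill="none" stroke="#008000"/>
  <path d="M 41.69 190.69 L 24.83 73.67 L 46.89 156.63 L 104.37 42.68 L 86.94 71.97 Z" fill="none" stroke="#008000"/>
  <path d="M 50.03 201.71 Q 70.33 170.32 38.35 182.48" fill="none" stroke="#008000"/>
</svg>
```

G21
G90
G0 X52.17 Y162.02
M3 S408
G1 X26.42 Y31.58 F4884
G1 X22.87 Y23.53
G1 X47.95 Y43.24
G1 X13.83 Y137.17
G1 X52.17 Y162.02
M5
G0 X4.77 Y193.84
M3 S408
G1 X16.47 Y193.84 F4884
G1 X16.47 Y173.17
G1 X4.77 Y173.17
G1 X4.77 Y193.84
M5
G0 X41.69 Y25.31
M3 S408
G1 X24.83 Y142.33 F4884
G1 X46.89 Y59.37
G1 X104.37 Y173.32
G1 X86.94 Y144.03
G1 X41.69 Y25.31
M5
G0 X50.03 Y14.29
M3 S408
G1 X57.75 Y30.38 F4884
G1 X53.86 Y36.79
G1 X38.35 Y33.52
M5

Since the viewBox matches the mm dimensions, user units are millimetres directly. The only transform is the Y-flip y_m = 216.00 − y_svg.

Shape 1 is a closed polygon drawn with `<polygon>`. Its stroke #008000 means engrave at S408, F4884. After flipping Y the toolpath is (52.17,162.02) → (26.42,31.58) → (22.87,23.53) → (47.95,43.24) → (13.83,137.17) → (52.17,162.02), returning to the start.

Shape 2 is a rectangle drawn with `<rect>`. Its stroke #008000 means engrave at S408, F4884. After flipping Y the toolpath is (4.77,193.84) → (16.47,193.84) → (16.47,173.17) → (4.77,173.17) → (4.77,193.84), returning to the start.

Shape 3 is a closed polygon drawn with `<path>`. Its stroke #008000 means engrave at S408, F4884. After flipping Y the toolpath is (41.69,25.31) → (24.83,142.33) → (46.89,59.37) → (104.37,173.32) → (86.94,144.03) → (41.69,25.31), returning to the start.

Shape 4 is a quadratic bezier drawn with `<path>`. Its stroke #008000 means engrave at S408, F4884. After flipping Y the toolpath is (50.03,14.29) → (57.75,30.38) → (53.86,36.79) → (38.35,33.52).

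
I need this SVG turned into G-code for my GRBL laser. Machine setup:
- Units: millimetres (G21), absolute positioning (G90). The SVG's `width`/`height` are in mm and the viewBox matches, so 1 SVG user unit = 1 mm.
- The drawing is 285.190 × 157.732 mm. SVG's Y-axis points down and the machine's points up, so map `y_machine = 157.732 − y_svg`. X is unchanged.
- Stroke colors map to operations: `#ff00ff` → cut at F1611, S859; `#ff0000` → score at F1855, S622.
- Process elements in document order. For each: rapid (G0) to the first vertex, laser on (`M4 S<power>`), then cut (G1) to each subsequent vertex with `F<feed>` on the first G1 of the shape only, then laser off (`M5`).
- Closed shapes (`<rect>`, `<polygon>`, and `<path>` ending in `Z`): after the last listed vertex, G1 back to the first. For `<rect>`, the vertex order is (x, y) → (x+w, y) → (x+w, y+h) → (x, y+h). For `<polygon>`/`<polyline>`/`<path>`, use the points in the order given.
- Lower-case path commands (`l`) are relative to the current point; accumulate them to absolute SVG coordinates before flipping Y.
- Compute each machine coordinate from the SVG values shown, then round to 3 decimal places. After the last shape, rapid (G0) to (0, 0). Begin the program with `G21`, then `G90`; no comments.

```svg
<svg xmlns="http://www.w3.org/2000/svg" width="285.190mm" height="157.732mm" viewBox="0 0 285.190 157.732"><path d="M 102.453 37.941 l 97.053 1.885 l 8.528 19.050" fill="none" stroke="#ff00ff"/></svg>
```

1 u = 1 mm; y_m = 157.732 − y.

[1] `<path>` open polyline, #ff00ff→cut S859 F1611: (102.453,119.791) → (199.506,117.906) → (208.034,98.856)

G21
G90
G0 X102.453 Y119.791
M4 S859
G1 X199.506 Y117.906 F1611
G1 X208.034 Y98.856
M5
G0 X0.000 Y0.000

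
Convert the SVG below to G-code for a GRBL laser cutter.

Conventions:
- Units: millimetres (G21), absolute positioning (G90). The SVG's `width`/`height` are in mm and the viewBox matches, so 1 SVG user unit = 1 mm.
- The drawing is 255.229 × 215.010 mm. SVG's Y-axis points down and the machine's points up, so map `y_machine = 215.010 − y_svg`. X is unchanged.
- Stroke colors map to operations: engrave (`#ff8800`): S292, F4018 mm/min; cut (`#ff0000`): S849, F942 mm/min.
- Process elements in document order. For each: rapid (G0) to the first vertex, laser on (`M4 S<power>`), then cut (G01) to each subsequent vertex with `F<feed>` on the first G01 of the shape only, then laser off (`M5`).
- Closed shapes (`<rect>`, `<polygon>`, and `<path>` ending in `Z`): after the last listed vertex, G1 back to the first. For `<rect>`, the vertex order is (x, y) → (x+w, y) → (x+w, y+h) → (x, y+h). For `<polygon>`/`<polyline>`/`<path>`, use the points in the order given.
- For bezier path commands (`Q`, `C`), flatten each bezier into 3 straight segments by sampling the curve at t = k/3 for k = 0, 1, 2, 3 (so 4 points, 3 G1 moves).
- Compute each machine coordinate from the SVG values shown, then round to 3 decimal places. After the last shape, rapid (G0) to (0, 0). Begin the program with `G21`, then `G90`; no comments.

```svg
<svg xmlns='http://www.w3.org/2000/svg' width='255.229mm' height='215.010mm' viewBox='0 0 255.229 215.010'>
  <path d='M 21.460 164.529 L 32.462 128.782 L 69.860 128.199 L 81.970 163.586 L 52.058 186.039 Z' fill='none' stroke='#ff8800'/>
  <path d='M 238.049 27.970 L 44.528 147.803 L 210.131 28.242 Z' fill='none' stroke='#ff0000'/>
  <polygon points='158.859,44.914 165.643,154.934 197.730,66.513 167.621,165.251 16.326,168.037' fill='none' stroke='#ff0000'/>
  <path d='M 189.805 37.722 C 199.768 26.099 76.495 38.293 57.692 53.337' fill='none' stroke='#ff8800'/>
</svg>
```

1 u = 1 mm; y_m = 215.010 − y.

[1] `<path>` regular polygon, #ff8800→engrave S292 F4018: (21.460,50.481) → (32.462,86.228) → (69.860,86.811) → (81.970,51.424) → (52.058,28.971) → (21.460,50.481) (closed)

[2] `<path>` closed polygon, #ff0000→cut S849 F942: (238.049,187.040) → (44.528,67.207) → (210.131,186.768) → (238.049,187.040) (closed)

[3] `<polygon>` closed polygon, #ff0000→cut S849 F942: (158.859,170.096) → (165.643,60.076) → (197.730,148.497) → (167.621,49.759) → (16.326,46.973) → (158.859,170.096) (closed)

[4] `<path>` cubic bezier, #ff8800→engrave S292 F4018: (189.805,177.288) → (164.160,181.749) → (102.514,174.990) → (57.692,161.673)

G21
G90
G0 X21.460 Y50.481
M4 S292
G01 X32.462 Y86.228 F4018
G01 X69.860 Y86.811
G01 X81.970 Y51.424
G01 X52.058 Y28.971
G01 X21.460 Y50.481
M5
G0 X238.049 Y187.040
M4 S849
G01 X44.528 Y67.207 F942
G01 X210.131 Y186.768
G01 X238.049 Y187.040
M5
G0 X158.859 Y170.096
M4 S849
G01 X165.643 Y60.076 F942
G01 X197.730 Y148.497
G01 X167.621 Y49.759
G01 X16.326 Y46.973
G01 X158.859 Y170.096
M5
G0 X189.805 Y177.288
M4 S292
G01 X164.160 Y181.749 F4018
G01 X102.514 Y174.990
G01 X57.692 Y161.673
M5
G0 X0.000 Y0.000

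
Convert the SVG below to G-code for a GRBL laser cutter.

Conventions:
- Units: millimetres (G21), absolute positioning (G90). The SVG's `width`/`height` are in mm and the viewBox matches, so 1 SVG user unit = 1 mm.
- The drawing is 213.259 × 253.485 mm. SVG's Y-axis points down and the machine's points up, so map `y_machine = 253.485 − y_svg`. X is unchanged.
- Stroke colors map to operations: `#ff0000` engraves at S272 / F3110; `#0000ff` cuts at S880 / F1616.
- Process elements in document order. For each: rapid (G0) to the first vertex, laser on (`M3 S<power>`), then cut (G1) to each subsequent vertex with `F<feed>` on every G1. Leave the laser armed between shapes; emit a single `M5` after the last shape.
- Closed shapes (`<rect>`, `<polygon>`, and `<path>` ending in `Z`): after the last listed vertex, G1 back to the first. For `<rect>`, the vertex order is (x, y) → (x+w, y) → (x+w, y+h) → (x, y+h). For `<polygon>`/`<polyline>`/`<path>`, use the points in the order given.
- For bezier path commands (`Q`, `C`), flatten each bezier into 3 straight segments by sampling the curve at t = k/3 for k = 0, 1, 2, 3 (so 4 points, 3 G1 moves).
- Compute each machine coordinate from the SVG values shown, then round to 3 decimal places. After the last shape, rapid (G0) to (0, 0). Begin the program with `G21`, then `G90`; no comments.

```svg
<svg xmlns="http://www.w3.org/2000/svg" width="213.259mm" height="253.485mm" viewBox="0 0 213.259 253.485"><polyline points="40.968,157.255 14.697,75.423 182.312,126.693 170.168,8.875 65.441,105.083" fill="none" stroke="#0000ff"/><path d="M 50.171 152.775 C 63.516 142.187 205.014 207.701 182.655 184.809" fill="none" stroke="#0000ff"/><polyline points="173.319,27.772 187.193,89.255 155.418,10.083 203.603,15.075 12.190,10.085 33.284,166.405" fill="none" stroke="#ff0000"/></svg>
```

G21
G90
G0 X40.968 Y96.230
M3 S880
G1 X14.697 Y178.062 F1616
G1 X182.312 Y126.792 F1616
G1 X170.168 Y244.610 F1616
G1 X65.441 Y148.402 F1616
G0 X50.171 Y100.710
M3 S880
G1 X95.418 Y92.024 F1616
G1 X161.210 Y69.160 F1616
G1 X182.655 Y68.676 F1616
G0 X173.319 Y225.713
M3 S272
G1 X187.193 Y164.230 F3110
G1 X155.418 Y243.402 F3110
G1 X203.603 Y238.410 F3110
G1 X12.190 Y243.400 F3110
G1 X33.284 Y87.080 F3110
M5
G0 X0.000 Y0.000

viewBox `0 0 213.259 253.485` with mm width/height → 1 unit = 1 mm. Flip: y_m = 253.485 − y_svg.

**Shape 1** — `<polyline>` open polyline, stroke `#0000ff` → cut (S880, F1616). Machine vertices: (40.968,96.230) → (14.697,178.062) → (182.312,126.792) → (170.168,244.610) → (65.441,148.402). Open path.

**Shape 2** — `<path>` cubic bezier, stroke `#0000ff` → cut (S880, F1616). Control points (SVG): P0=(50.171,152.775), P1=(63.516,142.187), P2=(205.014,207.701), P3=(182.655,184.809); sampled at t=k/3. Machine vertices: (50.171,100.710) → (95.418,92.024) → (161.210,69.160) → (182.655,68.676). Open path.

**Shape 3** — `<polyline>` open polyline, stroke `#ff0000` → engrave (S272, F3110). Machine vertices: (173.319,225.713) → (187.193,164.230) → (155.418,243.402) → (203.603,238.410) → (12.190,243.400) → (33.284,87.080). Open path.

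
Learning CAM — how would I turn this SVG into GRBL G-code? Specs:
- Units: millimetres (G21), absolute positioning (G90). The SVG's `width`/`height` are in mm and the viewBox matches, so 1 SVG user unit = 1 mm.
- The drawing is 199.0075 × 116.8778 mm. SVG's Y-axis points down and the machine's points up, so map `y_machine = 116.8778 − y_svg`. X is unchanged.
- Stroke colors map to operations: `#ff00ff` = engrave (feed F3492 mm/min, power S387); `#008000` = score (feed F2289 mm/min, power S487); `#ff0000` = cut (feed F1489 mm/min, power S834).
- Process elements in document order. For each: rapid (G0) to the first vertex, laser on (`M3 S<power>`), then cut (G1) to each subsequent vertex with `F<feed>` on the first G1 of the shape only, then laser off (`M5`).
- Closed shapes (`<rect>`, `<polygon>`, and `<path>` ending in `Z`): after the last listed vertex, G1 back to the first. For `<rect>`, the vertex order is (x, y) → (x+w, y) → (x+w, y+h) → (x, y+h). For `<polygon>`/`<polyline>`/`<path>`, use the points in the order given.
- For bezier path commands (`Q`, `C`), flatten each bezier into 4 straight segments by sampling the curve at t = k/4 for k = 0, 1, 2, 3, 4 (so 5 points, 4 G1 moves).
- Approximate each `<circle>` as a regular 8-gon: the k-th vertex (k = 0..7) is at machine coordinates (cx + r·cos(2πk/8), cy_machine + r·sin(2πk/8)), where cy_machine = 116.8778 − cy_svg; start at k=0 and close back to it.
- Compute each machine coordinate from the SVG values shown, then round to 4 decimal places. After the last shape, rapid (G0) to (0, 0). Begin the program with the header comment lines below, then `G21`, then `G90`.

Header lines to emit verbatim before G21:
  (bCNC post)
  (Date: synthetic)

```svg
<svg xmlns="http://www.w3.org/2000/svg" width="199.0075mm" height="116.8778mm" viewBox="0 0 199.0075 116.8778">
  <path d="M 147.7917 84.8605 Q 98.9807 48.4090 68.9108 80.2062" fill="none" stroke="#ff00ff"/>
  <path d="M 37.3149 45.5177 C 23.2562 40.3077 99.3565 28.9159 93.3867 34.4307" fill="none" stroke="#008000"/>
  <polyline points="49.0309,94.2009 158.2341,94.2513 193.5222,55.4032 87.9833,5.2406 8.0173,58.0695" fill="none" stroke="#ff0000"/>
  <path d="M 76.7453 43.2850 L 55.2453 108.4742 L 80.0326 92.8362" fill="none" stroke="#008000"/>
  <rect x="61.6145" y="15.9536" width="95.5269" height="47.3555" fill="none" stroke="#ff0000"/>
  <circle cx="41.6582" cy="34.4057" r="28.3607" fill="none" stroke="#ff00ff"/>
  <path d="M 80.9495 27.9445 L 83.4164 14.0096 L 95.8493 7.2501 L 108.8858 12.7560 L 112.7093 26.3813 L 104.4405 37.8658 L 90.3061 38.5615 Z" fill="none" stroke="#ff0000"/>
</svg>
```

(bCNC post)
(Date: synthetic)
G21
G90
G0 X147.7917 Y32.0173
M3 S387
G1 X124.5575 Y45.9775 F3492
G1 X103.6660 Y51.4066
G1 X85.1171 Y48.3047
G1 X68.9108 Y36.6716
M5
G0 X37.3149 Y71.3601
M3 S487
G1 X40.9846 Y76.0659 F2289
G1 X62.3175 Y80.9254
G1 X85.1670 Y83.7740
G1 X93.3867 Y82.4471
M5
G0 X49.0309 Y22.6769
M3 S834
G1 X158.2341 Y22.6265 F1489
G1 X193.5222 Y61.4746
G1 X87.9833 Y111.6372
G1 X8.0173 Y58.8083
M5
G0 X76.7453 Y73.5928
M3 S487
G1 X55.2453 Y8.4036 F2289
G1 X80.0326 Y24.0416
M5
G0 X61.6145 Y100.9242
M3 S834
G1 X157.1414 Y100.9242 F1489
G1 X157.1414 Y53.5687
G1 X61.6145 Y53.5687
G1 X61.6145 Y100.9242
M5
G0 X70.0189 Y82.4721
M3 S387
G1 X61.7122 Y102.5261 F3492
G1 X41.6582 Y110.8328
G1 X21.6042 Y102.5261
G1 X13.2975 Y82.4721
G1 X21.6042 Y62.4181
G1 X41.6582 Y54.1114
G1 X61.7122 Y62.4181
G1 X70.0189 Y82.4721
M5
G0 X80.9495 Y88.9333
M3 S834
G1 X83.4164 Y102.8682 F1489
G1 X95.8493 Y109.6277
G1 X108.8858 Y104.1218
G1 X112.7093 Y90.4965
G1 X104.4405 Y79.0120
G1 X90.3061 Y78.3163
G1 X80.9495 Y88.9333
M5
G0 X0.0000 Y0.0000

Since the viewBox matches the mm dimensions, user units are millimetres directly. The only transform is the Y-flip y_m = 116.8778 − y_svg.

Shape 1 is a quadratic bezier drawn with `<path>`. Its stroke #ff00ff means engrave at S387, F3492. After flipping Y the toolpath is (147.7917,32.0173) → (124.5575,45.9775) → (103.6660,51.4066) → (85.1171,48.3047) → (68.9108,36.6716).

Shape 2 is a cubic bezier drawn with `<path>`. Its stroke #008000 means score at S487, F2289. After flipping Y the toolpath is (37.3149,71.3601) → (40.9846,76.0659) → (62.3175,80.9254) → (85.1670,83.7740) → (93.3867,82.4471).

Shape 3 is a open polyline drawn with `<polyline>`. Its stroke #ff0000 means cut at S834, F1489. After flipping Y the toolpath is (49.0309,22.6769) → (158.2341,22.6265) → (193.5222,61.4746) → (87.9833,111.6372) → (8.0173,58.8083).

Shape 4 is a open polyline drawn with `<path>`. Its stroke #008000 means score at S487, F2289. After flipping Y the toolpath is (76.7453,73.5928) → (55.2453,8.4036) → (80.0326,24.0416).

Shape 5 is a rectangle drawn with `<rect>`. Its stroke #ff0000 means cut at S834, F1489. After flipping Y the toolpath is (61.6145,100.9242) → (157.1414,100.9242) → (157.1414,53.5687) → (61.6145,53.5687) → (61.6145,100.9242), returning to the start.

Shape 6 is a circle drawn with `<circle>`. Its stroke #ff00ff means engrave at S387, F3492. After flipping Y the toolpath is (70.0189,82.4721) → (61.7122,102.5261) → (41.6582,110.8328) → (21.6042,102.5261) → (13.2975,82.4721) → (21.6042,62.4181) → (41.6582,54.1114) → (61.7122,62.4181) → (70.0189,82.4721), returning to the start.

Shape 7 is a regular polygon drawn with `<path>`. Its stroke #ff0000 means cut at S834, F1489. After flipping Y the toolpath is (80.9495,88.9333) → (83.4164,102.8682) → (95.8493,109.6277) → (108.8858,104.1218) → (112.7093,90.4965) → (104.4405,79.0120) → (90.3061,78.3163) → (80.9495,88.9333), returning to the start.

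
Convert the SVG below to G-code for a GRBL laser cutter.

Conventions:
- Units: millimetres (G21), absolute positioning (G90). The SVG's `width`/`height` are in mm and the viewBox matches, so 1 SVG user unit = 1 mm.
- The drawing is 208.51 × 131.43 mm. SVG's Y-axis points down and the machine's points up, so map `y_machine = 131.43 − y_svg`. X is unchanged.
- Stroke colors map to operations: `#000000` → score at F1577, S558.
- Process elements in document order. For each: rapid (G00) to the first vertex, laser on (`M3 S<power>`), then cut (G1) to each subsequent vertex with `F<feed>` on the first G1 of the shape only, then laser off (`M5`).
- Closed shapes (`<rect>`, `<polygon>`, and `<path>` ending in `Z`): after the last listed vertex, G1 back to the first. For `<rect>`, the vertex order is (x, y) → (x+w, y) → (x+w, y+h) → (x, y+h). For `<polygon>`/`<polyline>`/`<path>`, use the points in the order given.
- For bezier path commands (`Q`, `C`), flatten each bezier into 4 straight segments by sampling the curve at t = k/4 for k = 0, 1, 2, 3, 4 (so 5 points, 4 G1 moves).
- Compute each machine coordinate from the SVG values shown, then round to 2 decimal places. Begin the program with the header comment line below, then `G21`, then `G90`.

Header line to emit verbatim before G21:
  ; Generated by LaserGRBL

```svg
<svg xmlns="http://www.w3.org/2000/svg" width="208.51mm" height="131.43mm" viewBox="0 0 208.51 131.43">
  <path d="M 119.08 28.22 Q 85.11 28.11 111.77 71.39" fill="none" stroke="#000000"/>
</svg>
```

1 u = 1 mm; y_m = 131.43 − y.

[1] `<path>` quadratic bezier, #000000→score S558 F1577: (119.08,103.21) → (105.88,100.55) → (100.27,92.47) → (102.23,78.97) → (111.77,60.04)

; Generated by LaserGRBL
G21
G90
G00 X119.08 Y103.21
M3 S558
G1 X105.88 Y100.55 F1577
G1 X100.27 Y92.47
G1 X102.23 Y78.97
G1 X111.77 Y60.04
M5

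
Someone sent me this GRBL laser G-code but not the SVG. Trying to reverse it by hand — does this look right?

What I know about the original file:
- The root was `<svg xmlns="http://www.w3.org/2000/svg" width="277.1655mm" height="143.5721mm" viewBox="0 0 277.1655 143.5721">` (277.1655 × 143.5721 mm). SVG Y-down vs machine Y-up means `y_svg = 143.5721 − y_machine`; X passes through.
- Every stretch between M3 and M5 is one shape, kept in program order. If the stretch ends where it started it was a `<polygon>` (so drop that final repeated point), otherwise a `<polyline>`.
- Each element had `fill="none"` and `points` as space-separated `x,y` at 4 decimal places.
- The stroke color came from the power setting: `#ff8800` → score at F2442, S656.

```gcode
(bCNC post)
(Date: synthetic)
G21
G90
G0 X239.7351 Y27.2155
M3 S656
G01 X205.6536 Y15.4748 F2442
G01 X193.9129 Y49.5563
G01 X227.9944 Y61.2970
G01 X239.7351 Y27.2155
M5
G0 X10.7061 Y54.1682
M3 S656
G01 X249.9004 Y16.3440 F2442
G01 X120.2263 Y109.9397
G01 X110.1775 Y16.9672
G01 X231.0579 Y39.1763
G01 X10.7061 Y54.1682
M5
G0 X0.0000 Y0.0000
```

<svg xmlns="http://www.w3.org/2000/svg" width="277.1655mm" height="143.5721mm" viewBox="0 0 277.1655 143.5721">
  <polygon points="239.7351,116.3566 205.6536,128.0973 193.9129,94.0158 227.9944,82.2751" fill="none" stroke="#ff8800"/>
  <polygon points="10.7061,89.4039 249.9004,127.2281 120.2263,33.6324 110.1775,126.6049 231.0579,104.3958" fill="none" stroke="#ff8800"/>
</svg>

y_svg = 143.5721 − y_m. Every run uses S656, so all elements get stroke `#ff8800` (score).

[1] closed run; points: 239.7351,116.3566 205.6536,128.0973 193.9129,94.0158 227.9944,82.2751

[2] closed run; points: 10.7061,89.4039 249.9004,127.2281 120.2263,33.6324 110.1775,126.6049 231.0579,104.3958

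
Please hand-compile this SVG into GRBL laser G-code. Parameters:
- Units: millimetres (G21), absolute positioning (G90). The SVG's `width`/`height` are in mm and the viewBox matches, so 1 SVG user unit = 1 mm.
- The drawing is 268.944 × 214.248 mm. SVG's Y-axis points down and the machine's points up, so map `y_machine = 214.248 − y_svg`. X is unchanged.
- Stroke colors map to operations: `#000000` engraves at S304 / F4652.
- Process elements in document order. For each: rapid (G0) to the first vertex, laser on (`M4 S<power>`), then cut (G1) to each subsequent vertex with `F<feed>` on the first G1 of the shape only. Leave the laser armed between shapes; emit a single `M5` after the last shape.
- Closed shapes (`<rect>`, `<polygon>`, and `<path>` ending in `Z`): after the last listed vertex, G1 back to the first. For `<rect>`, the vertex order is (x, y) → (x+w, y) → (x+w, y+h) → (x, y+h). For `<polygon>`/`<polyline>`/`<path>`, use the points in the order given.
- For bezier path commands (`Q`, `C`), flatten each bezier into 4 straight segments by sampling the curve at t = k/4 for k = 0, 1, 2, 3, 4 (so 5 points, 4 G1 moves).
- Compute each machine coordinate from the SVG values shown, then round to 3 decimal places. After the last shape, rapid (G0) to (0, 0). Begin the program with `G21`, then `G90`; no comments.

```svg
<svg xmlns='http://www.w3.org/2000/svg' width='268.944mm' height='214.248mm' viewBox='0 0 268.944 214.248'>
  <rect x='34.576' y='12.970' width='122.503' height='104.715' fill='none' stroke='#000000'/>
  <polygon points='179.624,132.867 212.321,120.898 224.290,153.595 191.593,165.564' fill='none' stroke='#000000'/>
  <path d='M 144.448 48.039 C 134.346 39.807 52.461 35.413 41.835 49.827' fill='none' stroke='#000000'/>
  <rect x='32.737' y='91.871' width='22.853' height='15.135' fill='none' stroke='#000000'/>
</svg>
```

1 u = 1 mm; y_m = 214.248 − y.

[1] `<rect>` rectangle, #000000→engrave S304 F4652: (34.576,201.278) → (157.079,201.278) → (157.079,96.563) → (34.576,96.563) → (34.576,201.278) (closed)

[2] `<polygon>` regular polygon, #000000→engrave S304 F4652: (179.624,81.381) → (212.321,93.350) → (224.290,60.653) → (191.593,48.684) → (179.624,81.381) (closed)

[3] `<path>` cubic bezier, #000000→engrave S304 F4652: (144.448,166.209) → (125.647,171.429) → (93.338,173.807) → (60.931,171.939) → (41.835,164.421)

[4] `<rect>` rectangle, #000000→engrave S304 F4652: (32.737,122.377) → (55.590,122.377) → (55.590,107.242) → (32.737,107.242) → (32.737,122.377) (closed)

G21
G90
G0 X34.576 Y201.278
M4 S304
G1 X157.079 Y201.278 F4652
G1 X157.079 Y96.563
G1 X34.576 Y96.563
G1 X34.576 Y201.278
G0 X179.624 Y81.381
M4 S304
G1 X212.321 Y93.350 F4652
G1 X224.290 Y60.653
G1 X191.593 Y48.684
G1 X179.624 Y81.381
G0 X144.448 Y166.209
M4 S304
G1 X125.647 Y171.429 F4652
G1 X93.338 Y173.807
G1 X60.931 Y171.939
G1 X41.835 Y164.421
G0 X32.737 Y122.377
M4 S304
G1 X55.590 Y122.377 F4652
G1 X55.590 Y107.242
G1 X32.737 Y107.242
G1 X32.737 Y122.377
M5
G0 X0.000 Y0.000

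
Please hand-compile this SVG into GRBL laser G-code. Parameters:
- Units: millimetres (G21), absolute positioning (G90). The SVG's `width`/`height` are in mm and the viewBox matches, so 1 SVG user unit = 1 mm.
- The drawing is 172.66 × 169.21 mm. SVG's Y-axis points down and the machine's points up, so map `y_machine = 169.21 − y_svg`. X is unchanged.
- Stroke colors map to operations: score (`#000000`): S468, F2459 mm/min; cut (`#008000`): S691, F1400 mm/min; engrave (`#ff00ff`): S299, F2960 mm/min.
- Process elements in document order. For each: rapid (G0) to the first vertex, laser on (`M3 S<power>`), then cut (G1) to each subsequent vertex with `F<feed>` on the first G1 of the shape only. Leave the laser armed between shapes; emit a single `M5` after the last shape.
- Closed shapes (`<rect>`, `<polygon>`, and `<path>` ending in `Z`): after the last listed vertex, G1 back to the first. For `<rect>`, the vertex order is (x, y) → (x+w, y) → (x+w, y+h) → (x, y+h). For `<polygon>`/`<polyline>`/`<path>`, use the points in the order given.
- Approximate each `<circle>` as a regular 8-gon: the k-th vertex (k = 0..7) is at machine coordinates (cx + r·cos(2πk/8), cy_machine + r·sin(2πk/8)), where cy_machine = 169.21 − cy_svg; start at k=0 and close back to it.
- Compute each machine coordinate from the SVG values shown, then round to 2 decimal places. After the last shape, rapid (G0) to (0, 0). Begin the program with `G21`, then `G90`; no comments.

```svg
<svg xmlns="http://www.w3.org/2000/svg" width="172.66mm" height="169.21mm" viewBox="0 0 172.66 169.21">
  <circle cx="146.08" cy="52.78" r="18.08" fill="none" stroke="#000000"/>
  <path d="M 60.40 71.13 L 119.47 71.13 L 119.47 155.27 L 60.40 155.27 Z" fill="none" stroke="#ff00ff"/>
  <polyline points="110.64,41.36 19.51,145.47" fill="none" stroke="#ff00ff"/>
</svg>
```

Since the viewBox matches the mm dimensions, user units are millimetres directly. The only transform is the Y-flip y_m = 169.21 − y_svg.

Shape 1 is a circle drawn with `<circle>`. Its stroke #000000 means score at S468, F2459. After flipping Y the toolpath is (164.16,116.43) → (158.86,129.21) → (146.08,134.51) → (133.30,129.21) → (128.00,116.43) → (133.30,103.65) → (146.08,98.35) → (158.86,103.65) → (164.16,116.43), returning to the start.

Shape 2 is a rectangle drawn with `<path>`. Its stroke #ff00ff means engrave at S299, F2960. After flipping Y the toolpath is (60.40,98.08) → (119.47,98.08) → (119.47,13.94) → (60.40,13.94) → (60.40,98.08), returning to the start.

Shape 3 is a line segment drawn with `<polyline>`. Its stroke #ff00ff means engrave at S299, F2960. After flipping Y the toolpath is (110.64,127.85) → (19.51,23.74).

G21
G90
G0 X164.16 Y116.43
M3 S468
G1 X158.86 Y129.21 F2459
G1 X146.08 Y134.51
G1 X133.30 Y129.21
G1 X128.00 Y116.43
G1 X133.30 Y103.65
G1 X146.08 Y98.35
G1 X158.86 Y103.65
G1 X164.16 Y116.43
G0 X60.40 Y98.08
M3 S299
G1 X119.47 Y98.08 F2960
G1 X119.47 Y13.94
G1 X60.40 Y13.94
G1 X60.40 Y98.08
G0 X110.64 Y127.85
M3 S299
G1 X19.51 Y23.74 F2960
M5
G0 X0.00 Y0.00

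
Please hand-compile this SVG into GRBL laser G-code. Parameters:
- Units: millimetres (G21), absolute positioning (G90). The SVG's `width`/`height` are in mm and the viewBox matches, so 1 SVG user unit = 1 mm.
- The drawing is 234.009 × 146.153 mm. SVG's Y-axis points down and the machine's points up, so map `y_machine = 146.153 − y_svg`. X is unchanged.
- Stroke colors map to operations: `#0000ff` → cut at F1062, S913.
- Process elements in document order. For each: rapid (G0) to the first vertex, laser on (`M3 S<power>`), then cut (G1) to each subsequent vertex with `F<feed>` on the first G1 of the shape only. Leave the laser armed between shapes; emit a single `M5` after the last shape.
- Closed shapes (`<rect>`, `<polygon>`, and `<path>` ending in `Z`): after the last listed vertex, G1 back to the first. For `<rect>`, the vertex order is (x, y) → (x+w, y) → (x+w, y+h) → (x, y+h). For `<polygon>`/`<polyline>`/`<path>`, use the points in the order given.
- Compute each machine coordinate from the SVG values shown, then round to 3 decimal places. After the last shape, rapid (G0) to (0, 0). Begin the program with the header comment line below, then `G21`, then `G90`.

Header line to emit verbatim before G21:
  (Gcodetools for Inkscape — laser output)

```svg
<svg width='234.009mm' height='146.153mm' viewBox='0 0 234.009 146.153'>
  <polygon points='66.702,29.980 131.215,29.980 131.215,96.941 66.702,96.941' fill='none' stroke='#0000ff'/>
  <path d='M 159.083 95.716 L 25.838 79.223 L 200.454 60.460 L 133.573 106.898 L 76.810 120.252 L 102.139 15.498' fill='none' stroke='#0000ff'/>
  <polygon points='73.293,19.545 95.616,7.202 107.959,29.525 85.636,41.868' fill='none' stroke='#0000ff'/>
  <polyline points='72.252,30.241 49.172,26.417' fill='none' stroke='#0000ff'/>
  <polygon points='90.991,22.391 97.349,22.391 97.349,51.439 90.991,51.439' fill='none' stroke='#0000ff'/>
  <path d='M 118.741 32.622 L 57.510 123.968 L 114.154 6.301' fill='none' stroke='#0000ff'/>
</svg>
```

(Gcodetools for Inkscape — laser output)
G21
G90
G0 X66.702 Y116.173
M3 S913
G1 X131.215 Y116.173 F1062
G1 X131.215 Y49.212
G1 X66.702 Y49.212
G1 X66.702 Y116.173
G0 X159.083 Y50.437
M3 S913
G1 X25.838 Y66.930 F1062
G1 X200.454 Y85.693
G1 X133.573 Y39.255
G1 X76.810 Y25.901
G1 X102.139 Y130.655
G0 X73.293 Y126.608
M3 S913
G1 X95.616 Y138.951 F1062
G1 X107.959 Y116.628
G1 X85.636 Y104.285
G1 X73.293 Y126.608
G0 X72.252 Y115.912
M3 S913
G1 X49.172 Y119.736 F1062
G0 X90.991 Y123.762
M3 S913
G1 X97.349 Y123.762 F1062
G1 X97.349 Y94.714
G1 X90.991 Y94.714
G1 X90.991 Y123.762
G0 X118.741 Y113.531
M3 S913
G1 X57.510 Y22.185 F1062
G1 X114.154 Y139.852
M5
G0 X0.000 Y0.000

Since the viewBox matches the mm dimensions, user units are millimetres directly. The only transform is the Y-flip y_m = 146.153 − y_svg.

Shape 1 is a rectangle drawn with `<polygon>`. Its stroke #0000ff means cut at S913, F1062. After flipping Y the toolpath is (66.702,116.173) → (131.215,116.173) → (131.215,49.212) → (66.702,49.212) → (66.702,116.173), returning to the start.

Shape 2 is a open polyline drawn with `<path>`. Its stroke #0000ff means cut at S913, F1062. After flipping Y the toolpath is (159.083,50.437) → (25.838,66.930) → (200.454,85.693) → (133.573,39.255) → (76.810,25.901) → (102.139,130.655).

Shape 3 is a regular polygon drawn with `<polygon>`. Its stroke #0000ff means cut at S913, F1062. After flipping Y the toolpath is (73.293,126.608) → (95.616,138.951) → (107.959,116.628) → (85.636,104.285) → (73.293,126.608), returning to the start.

Shape 4 is a line segment drawn with `<polyline>`. Its stroke #0000ff means cut at S913, F1062. After flipping Y the toolpath is (72.252,115.912) → (49.172,119.736).

Shape 5 is a rectangle drawn with `<polygon>`. Its stroke #0000ff means cut at S913, F1062. After flipping Y the toolpath is (90.991,123.762) → (97.349,123.762) → (97.349,94.714) → (90.991,94.714) → (90.991,123.762), returning to the start.

Shape 6 is a open polyline drawn with `<path>`. Its stroke #0000ff means cut at S913, F1062. After flipping Y the toolpath is (118.741,113.531) → (57.510,22.185) → (114.154,139.852).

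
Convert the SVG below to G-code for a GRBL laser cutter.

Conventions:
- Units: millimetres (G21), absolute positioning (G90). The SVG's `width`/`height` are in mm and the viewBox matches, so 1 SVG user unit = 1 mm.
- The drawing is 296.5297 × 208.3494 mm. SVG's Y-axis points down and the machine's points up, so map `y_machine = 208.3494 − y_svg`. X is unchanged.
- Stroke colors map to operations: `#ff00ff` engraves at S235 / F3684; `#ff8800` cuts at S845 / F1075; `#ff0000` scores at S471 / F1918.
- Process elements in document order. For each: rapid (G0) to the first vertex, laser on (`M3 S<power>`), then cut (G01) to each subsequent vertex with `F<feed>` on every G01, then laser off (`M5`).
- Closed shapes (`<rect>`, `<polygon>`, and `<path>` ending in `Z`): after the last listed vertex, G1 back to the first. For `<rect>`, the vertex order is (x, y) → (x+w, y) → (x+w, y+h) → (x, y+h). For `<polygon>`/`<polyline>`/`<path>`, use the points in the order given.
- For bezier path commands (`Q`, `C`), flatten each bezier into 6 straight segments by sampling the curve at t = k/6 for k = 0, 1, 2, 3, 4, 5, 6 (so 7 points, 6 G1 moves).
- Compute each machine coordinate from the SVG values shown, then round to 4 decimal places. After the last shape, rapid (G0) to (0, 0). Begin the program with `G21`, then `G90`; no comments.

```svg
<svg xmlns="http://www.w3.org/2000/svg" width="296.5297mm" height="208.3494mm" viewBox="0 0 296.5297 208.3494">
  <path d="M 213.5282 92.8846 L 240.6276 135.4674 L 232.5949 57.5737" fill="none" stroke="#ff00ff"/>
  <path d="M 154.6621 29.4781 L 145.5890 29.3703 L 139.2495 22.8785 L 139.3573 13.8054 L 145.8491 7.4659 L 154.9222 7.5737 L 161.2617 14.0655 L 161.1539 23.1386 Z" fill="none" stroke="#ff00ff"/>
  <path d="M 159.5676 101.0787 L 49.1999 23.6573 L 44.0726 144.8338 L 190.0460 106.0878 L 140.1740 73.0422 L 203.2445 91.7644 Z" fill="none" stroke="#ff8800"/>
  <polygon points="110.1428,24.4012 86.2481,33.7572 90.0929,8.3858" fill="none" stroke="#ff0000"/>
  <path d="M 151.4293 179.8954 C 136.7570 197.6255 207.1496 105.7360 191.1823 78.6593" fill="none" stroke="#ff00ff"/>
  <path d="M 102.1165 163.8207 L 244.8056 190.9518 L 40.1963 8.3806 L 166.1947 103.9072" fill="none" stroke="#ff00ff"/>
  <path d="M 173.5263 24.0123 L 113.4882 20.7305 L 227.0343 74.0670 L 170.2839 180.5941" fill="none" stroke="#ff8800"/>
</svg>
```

viewBox `0 0 296.5297 208.3494` with mm width/height → 1 unit = 1 mm. Flip: y_m = 208.3494 − y_svg.

**Shape 1** — `<path>` open polyline, stroke `#ff00ff` → engrave (S235, F3684). Machine vertices: (213.5282,115.4648) → (240.6276,72.8820) → (232.5949,150.7757). Open path.

**Shape 2** — `<path>` regular polygon, stroke `#ff00ff` → engrave (S235, F3684). Machine vertices: (154.6621,178.8713) → (145.5890,178.9791) → (139.2495,185.4709) → (139.3573,194.5440) → (145.8491,200.8835) → (154.9222,200.7757) → (161.2617,194.2839) → (161.1539,185.2108) → (154.6621,178.8713). Closed: final G1 returns to the first vertex.

**Shape 3** — `<path>` closed polygon, stroke `#ff8800` → cut (S845, F1075). Machine vertices: (159.5676,107.2707) → (49.1999,184.6921) → (44.0726,63.5156) → (190.0460,102.2616) → (140.1740,135.3072) → (203.2445,116.5850) → (159.5676,107.2707). Closed: final G1 returns to the first vertex.

**Shape 4** — `<polygon>` regular polygon, stroke `#ff0000` → score (S471, F1918). Machine vertices: (110.1428,183.9482) → (86.2481,174.5922) → (90.0929,199.9636) → (110.1428,183.9482). Closed: final G1 returns to the first vertex.

**Shape 5** — `<path>` cubic bezier, stroke `#ff00ff` → engrave (S235, F3684). Control points (SVG): P0=(151.4293,179.8954), P1=(136.7570,197.6255), P2=(207.1496,105.7360), P3=(191.1823,78.6593); sampled at t=k/6. Machine vertices: (151.4293,28.4540) → (150.3883,27.9164) → (158.7629,40.8033) → (171.7914,62.2695) → (184.7120,87.4696) → (192.7629,111.5582) → (191.1823,129.6901). Open path.

**Shape 6** — `<path>` open polyline, stroke `#ff00ff` → engrave (S235, F3684). Machine vertices: (102.1165,44.5287) → (244.8056,17.3976) → (40.1963,199.9688) → (166.1947,104.4422). Open path.

**Shape 7** — `<path>` open polyline, stroke `#ff8800` → cut (S845, F1075). Machine vertices: (173.5263,184.3371) → (113.4882,187.6189) → (227.0343,134.2824) → (170.2839,27.7553). Open path.

G21
G90
G0 X213.5282 Y115.4648
M3 S235
G01 X240.6276 Y72.8820 F3684
G01 X232.5949 Y150.7757 F3684
M5
G0 X154.6621 Y178.8713
M3 S235
G01 X145.5890 Y178.9791 F3684
G01 X139.2495 Y185.4709 F3684
G01 X139.3573 Y194.5440 F3684
G01 X145.8491 Y200.8835 F3684
G01 X154.9222 Y200.7757 F3684
G01 X161.2617 Y194.2839 F3684
G01 X161.1539 Y185.2108 F3684
G01 X154.6621 Y178.8713 F3684
M5
G0 X159.5676 Y107.2707
M3 S845
G01 X49.1999 Y184.6921 F1075
G01 X44.0726 Y63.5156 F1075
G01 X190.0460 Y102.2616 F1075
G01 X140.1740 Y135.3072 F1075
G01 X203.2445 Y116.5850 F1075
G01 X159.5676 Y107.2707 F1075
M5
G0 X110.1428 Y183.9482
M3 S471
G01 X86.2481 Y174.5922 F1918
G01 X90.0929 Y199.9636 F1918
G01 X110.1428 Y183.9482 F1918
M5
G0 X151.4293 Y28.4540
M3 S235
G01 X150.3883 Y27.9164 F3684
G01 X158.7629 Y40.8033 F3684
G01 X171.7914 Y62.2695 F3684
G01 X184.7120 Y87.4696 F3684
G01 X192.7629 Y111.5582 F3684
G01 X191.1823 Y129.6901 F3684
M5
G0 X102.1165 Y44.5287
M3 S235
G01 X244.8056 Y17.3976 F3684
G01 X40.1963 Y199.9688 F3684
G01 X166.1947 Y104.4422 F3684
M5
G0 X173.5263 Y184.3371
M3 S845
G01 X113.4882 Y187.6189 F1075
G01 X227.0343 Y134.2824 F1075
G01 X170.2839 Y27.7553 F1075
M5
G0 X0.0000 Y0.0000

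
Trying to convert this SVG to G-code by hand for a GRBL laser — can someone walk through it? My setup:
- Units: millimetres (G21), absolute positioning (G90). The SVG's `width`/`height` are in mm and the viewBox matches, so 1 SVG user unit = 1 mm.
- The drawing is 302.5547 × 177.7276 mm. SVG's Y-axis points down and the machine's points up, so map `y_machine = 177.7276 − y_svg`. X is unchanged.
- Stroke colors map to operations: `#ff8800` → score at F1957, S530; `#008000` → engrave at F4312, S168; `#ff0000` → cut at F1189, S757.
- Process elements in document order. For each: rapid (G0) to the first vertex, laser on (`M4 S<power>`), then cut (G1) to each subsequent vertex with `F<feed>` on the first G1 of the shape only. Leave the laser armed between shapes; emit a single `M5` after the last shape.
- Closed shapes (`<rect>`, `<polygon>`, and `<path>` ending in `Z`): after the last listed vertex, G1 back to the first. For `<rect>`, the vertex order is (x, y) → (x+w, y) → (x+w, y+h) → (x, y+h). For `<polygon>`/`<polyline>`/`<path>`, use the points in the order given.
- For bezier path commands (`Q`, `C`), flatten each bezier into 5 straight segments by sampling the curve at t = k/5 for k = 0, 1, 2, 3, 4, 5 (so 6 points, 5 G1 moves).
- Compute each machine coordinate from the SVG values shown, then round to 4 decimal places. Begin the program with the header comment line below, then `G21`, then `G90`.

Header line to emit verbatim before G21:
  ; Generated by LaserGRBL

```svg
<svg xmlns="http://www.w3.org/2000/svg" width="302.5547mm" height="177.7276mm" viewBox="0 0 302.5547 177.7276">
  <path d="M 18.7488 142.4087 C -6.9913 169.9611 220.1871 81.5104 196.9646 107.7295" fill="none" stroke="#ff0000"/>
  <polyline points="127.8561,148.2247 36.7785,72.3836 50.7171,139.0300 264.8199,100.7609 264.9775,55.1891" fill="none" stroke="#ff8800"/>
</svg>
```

Since the viewBox matches the mm dimensions, user units are millimetres directly. The only transform is the Y-flip y_m = 177.7276 − y_svg.

Shape 1 is a cubic bezier drawn with `<path>`. Its stroke #ff0000 means cut at S757, F1189. After flipping Y the toolpath is (18.7488,35.3189) → (29.6284,30.8624) → (77.0491,43.1744) → (136.8516,61.1826) → (184.8765,73.8146) → (196.9646,69.9981).

Shape 2 is a open polyline drawn with `<polyline>`. Its stroke #ff8800 means score at S530, F1957. After flipping Y the toolpath is (127.8561,29.5029) → (36.7785,105.3440) → (50.7171,38.6976) → (264.8199,76.9667) → (264.9775,122.5385).

; Generated by LaserGRBL
G21
G90
G0 X18.7488 Y35.3189
M4 S757
G1 X29.6284 Y30.8624 F1189
G1 X77.0491 Y43.1744
G1 X136.8516 Y61.1826
G1 X184.8765 Y73.8146
G1 X196.9646 Y69.9981
G0 X127.8561 Y29.5029
M4 S530
G1 X36.7785 Y105.3440 F1957
G1 X50.7171 Y38.6976
G1 X264.8199 Y76.9667
G1 X264.9775 Y122.5385
M5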